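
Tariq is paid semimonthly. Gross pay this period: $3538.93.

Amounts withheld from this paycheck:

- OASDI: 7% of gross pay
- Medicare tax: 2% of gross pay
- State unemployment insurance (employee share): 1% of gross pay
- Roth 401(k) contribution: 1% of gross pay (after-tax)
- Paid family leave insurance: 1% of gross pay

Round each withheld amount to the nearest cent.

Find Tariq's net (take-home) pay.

$3114.25

Paid family leave insurance: $3538.93 × 0.01 = $35.39
Medicare tax: $3538.93 × 0.02 = $70.78
OASDI: $3538.93 × 0.07 = $247.73
State unemployment insurance (employee share): $3538.93 × 0.01 = $35.39
Roth 401(k) contribution: $3538.93 × 0.01 = $35.39
Total deductions = $35.39 + $70.78 + $247.73 + $35.39 + $35.39 = $424.68
Net pay = $3538.93 − $424.68 = $3114.25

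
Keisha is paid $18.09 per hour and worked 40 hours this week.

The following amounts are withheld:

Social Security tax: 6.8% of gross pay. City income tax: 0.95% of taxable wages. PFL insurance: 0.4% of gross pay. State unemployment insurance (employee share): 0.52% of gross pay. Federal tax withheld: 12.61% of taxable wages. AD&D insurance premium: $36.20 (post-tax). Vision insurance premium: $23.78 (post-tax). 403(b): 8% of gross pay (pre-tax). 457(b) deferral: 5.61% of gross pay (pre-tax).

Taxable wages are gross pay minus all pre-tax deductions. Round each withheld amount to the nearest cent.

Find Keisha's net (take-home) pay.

Gross pay: 40 × $18.09 = $723.60
403(b): $723.60 × 0.08 = $57.89
457(b) deferral: $723.60 × 0.0561 = $40.59
Pre-tax total = $57.89 + $40.59 = $98.48
Taxable wages = $723.60 − $98.48 = $625.12
City income tax: $625.12 × 0.0095 = $5.94
Federal tax withheld: $625.12 × 0.1261 = $78.83
State unemployment insurance (employee share): $723.60 × 0.0052 = $3.76
PFL insurance: $723.60 × 0.004 = $2.89
Social Security tax: $723.60 × 0.068 = $49.20
Vision insurance premium: $23.78
AD&D insurance premium: $36.20
Total deductions = $57.89 + $40.59 + $5.94 + $78.83 + $3.76 + $2.89 + $49.20 + $23.78 + $36.20 = $299.08
Net pay = $723.60 − $299.08 = $424.52

$424.52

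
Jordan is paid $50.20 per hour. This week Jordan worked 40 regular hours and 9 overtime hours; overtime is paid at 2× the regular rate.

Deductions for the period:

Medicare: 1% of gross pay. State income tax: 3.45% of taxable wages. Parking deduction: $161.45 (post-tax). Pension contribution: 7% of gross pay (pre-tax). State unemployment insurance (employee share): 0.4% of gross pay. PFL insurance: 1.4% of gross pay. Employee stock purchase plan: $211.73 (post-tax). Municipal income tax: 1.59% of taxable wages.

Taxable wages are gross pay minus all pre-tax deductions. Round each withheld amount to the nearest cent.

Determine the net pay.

$2,116.61

Regular pay: 40 × $50.20 = $2,008.00
Overtime pay: 9 × $50.20 × 2 = $903.60
Gross pay = $2,008.00 + $903.60 = $2,911.60
Pension contribution: $2,911.60 × 0.07 = $203.81
Taxable wages = $2,911.60 − $203.81 = $2,707.79
Municipal income tax: $2,707.79 × 0.0159 = $43.05
State income tax: $2,707.79 × 0.0345 = $93.42
State unemployment insurance (employee share): $2,911.60 × 0.004 = $11.65
Medicare: $2,911.60 × 0.01 = $29.12
PFL insurance: $2,911.60 × 0.014 = $40.76
Employee stock purchase plan: $211.73
Parking deduction: $161.45
Total deductions = $203.81 + $43.05 + $93.42 + $11.65 + $29.12 + $40.76 + $211.73 + $161.45 = $794.99
Net pay = $2,911.60 − $794.99 = $2,116.61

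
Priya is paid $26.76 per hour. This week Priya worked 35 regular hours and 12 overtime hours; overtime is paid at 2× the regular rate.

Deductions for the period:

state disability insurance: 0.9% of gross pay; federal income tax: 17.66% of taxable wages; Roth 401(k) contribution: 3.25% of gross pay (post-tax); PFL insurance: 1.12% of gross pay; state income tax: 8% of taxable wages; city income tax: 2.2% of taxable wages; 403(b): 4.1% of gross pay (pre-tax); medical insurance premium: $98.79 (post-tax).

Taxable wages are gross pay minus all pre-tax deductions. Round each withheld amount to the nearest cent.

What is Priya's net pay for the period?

Regular pay: 35 × $26.76 = $936.60
Overtime pay: 12 × $26.76 × 2 = $642.24
Gross pay = $936.60 + $642.24 = $1,578.84
403(b): $1,578.84 × 0.041 = $64.73
Taxable wages = $1,578.84 − $64.73 = $1,514.11
Federal income tax: $1,514.11 × 0.1766 = $267.39
State income tax: $1,514.11 × 0.08 = $121.13
City income tax: $1,514.11 × 0.022 = $33.31
PFL insurance: $1,578.84 × 0.0112 = $17.68
State disability insurance: $1,578.84 × 0.009 = $14.21
Medical insurance premium: $98.79
Roth 401(k) contribution: $1,578.84 × 0.0325 = $51.31
Total deductions = $64.73 + $267.39 + $121.13 + $33.31 + $17.68 + $14.21 + $98.79 + $51.31 = $668.55
Net pay = $1,578.84 − $668.55 = $910.29

$910.29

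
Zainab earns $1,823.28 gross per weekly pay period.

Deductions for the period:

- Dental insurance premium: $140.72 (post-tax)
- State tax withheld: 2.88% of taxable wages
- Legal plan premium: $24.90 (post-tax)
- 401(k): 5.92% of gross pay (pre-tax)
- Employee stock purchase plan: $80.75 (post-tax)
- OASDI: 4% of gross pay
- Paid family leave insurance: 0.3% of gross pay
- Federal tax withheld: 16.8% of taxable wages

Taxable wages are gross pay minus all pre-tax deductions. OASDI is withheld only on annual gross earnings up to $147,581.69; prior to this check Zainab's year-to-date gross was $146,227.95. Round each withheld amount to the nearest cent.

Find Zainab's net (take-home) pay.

$1,071.77

401(k): $1,823.28 × 0.0592 = $107.94
Taxable wages = $1,823.28 − $107.94 = $1,715.34
State tax withheld: $1,715.34 × 0.0288 = $49.40
Federal tax withheld: $1,715.34 × 0.168 = $288.18
Paid family leave insurance: $1,823.28 × 0.003 = $5.47
OASDI: only $147,581.69 − $146,227.95 = $1,353.74 of this check is subject → $1,353.74 × 0.04 = $54.15
Legal plan premium: $24.90
Employee stock purchase plan: $80.75
Dental insurance premium: $140.72
Total deductions = $107.94 + $49.40 + $288.18 + $5.47 + $54.15 + $24.90 + $80.75 + $140.72 = $751.51
Net pay = $1,823.28 − $751.51 = $1,071.77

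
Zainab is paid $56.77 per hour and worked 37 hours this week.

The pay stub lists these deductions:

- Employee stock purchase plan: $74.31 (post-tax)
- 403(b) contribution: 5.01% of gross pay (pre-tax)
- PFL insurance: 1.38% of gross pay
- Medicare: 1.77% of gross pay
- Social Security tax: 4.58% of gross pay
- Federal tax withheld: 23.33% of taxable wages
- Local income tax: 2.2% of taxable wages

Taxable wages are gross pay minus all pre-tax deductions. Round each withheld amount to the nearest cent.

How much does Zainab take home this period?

$1249.19

Gross pay: 37 × $56.77 = $2100.49
403(b) contribution: $2100.49 × 0.0501 = $105.23
Taxable wages = $2100.49 − $105.23 = $1995.26
Federal tax withheld: $1995.26 × 0.2333 = $465.49
Local income tax: $1995.26 × 0.022 = $43.90
Social Security tax: $2100.49 × 0.0458 = $96.20
Medicare: $2100.49 × 0.0177 = $37.18
PFL insurance: $2100.49 × 0.0138 = $28.99
Employee stock purchase plan: $74.31
Total deductions = $105.23 + $465.49 + $43.90 + $96.20 + $37.18 + $28.99 + $74.31 = $851.30
Net pay = $2100.49 − $851.30 = $1249.19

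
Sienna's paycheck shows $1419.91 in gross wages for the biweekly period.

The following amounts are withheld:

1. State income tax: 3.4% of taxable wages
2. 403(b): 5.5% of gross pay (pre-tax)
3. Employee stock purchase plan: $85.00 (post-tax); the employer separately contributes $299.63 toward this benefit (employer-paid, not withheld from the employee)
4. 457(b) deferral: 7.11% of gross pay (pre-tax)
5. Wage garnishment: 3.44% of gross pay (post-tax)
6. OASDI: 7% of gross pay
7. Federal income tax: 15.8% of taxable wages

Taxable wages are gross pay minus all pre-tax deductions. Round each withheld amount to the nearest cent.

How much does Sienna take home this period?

457(b) deferral: $1419.91 × 0.0711 = $100.96
403(b): $1419.91 × 0.055 = $78.10
Pre-tax total = $100.96 + $78.10 = $179.06
Taxable wages = $1419.91 − $179.06 = $1240.85
Federal income tax: $1240.85 × 0.158 = $196.05
State income tax: $1240.85 × 0.034 = $42.19
OASDI: $1419.91 × 0.07 = $99.39
Wage garnishment: $1419.91 × 0.0344 = $48.84
Employee stock purchase plan: $85.00
(Employer's $299.63 toward employee stock purchase plan is not withheld from the employee.)
Total deductions = $100.96 + $78.10 + $196.05 + $42.19 + $99.39 + $48.84 + $85.00 = $650.53
Net pay = $1419.91 − $650.53 = $769.38

$769.38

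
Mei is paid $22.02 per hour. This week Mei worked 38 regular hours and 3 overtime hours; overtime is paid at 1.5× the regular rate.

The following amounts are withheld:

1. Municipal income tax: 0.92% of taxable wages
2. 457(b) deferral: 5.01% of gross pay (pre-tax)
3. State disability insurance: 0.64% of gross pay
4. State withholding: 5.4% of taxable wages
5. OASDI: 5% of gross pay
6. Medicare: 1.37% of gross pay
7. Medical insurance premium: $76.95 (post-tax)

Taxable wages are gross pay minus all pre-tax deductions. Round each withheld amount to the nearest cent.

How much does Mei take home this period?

$690.23

Regular pay: 38 × $22.02 = $836.76
Overtime pay: 3 × $22.02 × 1.5 = $99.09
Gross pay = $836.76 + $99.09 = $935.85
457(b) deferral: $935.85 × 0.0501 = $46.89
Taxable wages = $935.85 − $46.89 = $888.96
Municipal income tax: $888.96 × 0.0092 = $8.18
State withholding: $888.96 × 0.054 = $48.00
Medicare: $935.85 × 0.0137 = $12.82
OASDI: $935.85 × 0.05 = $46.79
State disability insurance: $935.85 × 0.0064 = $5.99
Medical insurance premium: $76.95
Total deductions = $46.89 + $8.18 + $48.00 + $12.82 + $46.79 + $5.99 + $76.95 = $245.62
Net pay = $935.85 − $245.62 = $690.23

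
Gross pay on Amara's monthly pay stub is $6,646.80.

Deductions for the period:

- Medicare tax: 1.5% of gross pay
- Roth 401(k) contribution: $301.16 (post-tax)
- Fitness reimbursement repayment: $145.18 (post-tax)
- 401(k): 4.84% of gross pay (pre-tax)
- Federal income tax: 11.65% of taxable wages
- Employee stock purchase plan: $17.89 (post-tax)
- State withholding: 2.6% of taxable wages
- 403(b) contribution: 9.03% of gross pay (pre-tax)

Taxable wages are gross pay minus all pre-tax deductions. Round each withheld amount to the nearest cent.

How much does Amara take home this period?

403(b) contribution: $6,646.80 × 0.0903 = $600.21
401(k): $6,646.80 × 0.0484 = $321.71
Pre-tax total = $600.21 + $321.71 = $921.92
Taxable wages = $6,646.80 − $921.92 = $5,724.88
State withholding: $5,724.88 × 0.026 = $148.85
Federal income tax: $5,724.88 × 0.1165 = $666.95
Medicare tax: $6,646.80 × 0.015 = $99.70
Employee stock purchase plan: $17.89
Roth 401(k) contribution: $301.16
Fitness reimbursement repayment: $145.18
Total deductions = $600.21 + $321.71 + $148.85 + $666.95 + $99.70 + $17.89 + $301.16 + $145.18 = $2,301.65
Net pay = $6,646.80 − $2,301.65 = $4,345.15

$4,345.15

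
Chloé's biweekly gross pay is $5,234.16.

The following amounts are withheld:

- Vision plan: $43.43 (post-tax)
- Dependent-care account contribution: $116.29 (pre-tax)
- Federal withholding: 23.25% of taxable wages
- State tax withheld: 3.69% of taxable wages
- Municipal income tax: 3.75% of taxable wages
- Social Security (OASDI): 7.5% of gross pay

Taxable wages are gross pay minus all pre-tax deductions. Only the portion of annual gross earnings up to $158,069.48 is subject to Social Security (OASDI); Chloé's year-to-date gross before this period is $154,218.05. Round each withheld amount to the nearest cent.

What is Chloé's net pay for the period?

$3,214.91

Dependent-care account contribution: $116.29
Taxable wages = $5,234.16 − $116.29 = $5,117.87
State tax withheld: $5,117.87 × 0.0369 = $188.85
Federal withholding: $5,117.87 × 0.2325 = $1,189.90
Municipal income tax: $5,117.87 × 0.0375 = $191.92
Social Security (OASDI): only $158,069.48 − $154,218.05 = $3,851.43 of this check is subject → $3,851.43 × 0.075 = $288.86
Vision plan: $43.43
Total deductions = $116.29 + $188.85 + $1,189.90 + $191.92 + $288.86 + $43.43 = $2,019.25
Net pay = $5,234.16 − $2,019.25 = $3,214.91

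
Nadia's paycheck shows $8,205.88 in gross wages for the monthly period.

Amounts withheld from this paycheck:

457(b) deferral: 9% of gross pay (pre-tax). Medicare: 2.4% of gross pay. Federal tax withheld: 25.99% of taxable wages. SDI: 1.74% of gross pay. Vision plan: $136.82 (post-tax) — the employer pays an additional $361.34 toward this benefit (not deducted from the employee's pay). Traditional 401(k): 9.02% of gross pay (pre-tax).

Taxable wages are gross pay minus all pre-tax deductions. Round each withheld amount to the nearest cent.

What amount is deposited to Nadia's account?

$4,502.25

457(b) deferral: $8,205.88 × 0.09 = $738.53
Traditional 401(k): $8,205.88 × 0.0902 = $740.17
Pre-tax total = $738.53 + $740.17 = $1,478.70
Taxable wages = $8,205.88 − $1,478.70 = $6,727.18
Federal tax withheld: $6,727.18 × 0.2599 = $1,748.39
SDI: $8,205.88 × 0.0174 = $142.78
Medicare: $8,205.88 × 0.024 = $196.94
Vision plan: $136.82
(Employer's $361.34 toward vision plan is not withheld from the employee.)
Total deductions = $738.53 + $740.17 + $1,748.39 + $142.78 + $196.94 + $136.82 = $3,703.63
Net pay = $8,205.88 − $3,703.63 = $4,502.25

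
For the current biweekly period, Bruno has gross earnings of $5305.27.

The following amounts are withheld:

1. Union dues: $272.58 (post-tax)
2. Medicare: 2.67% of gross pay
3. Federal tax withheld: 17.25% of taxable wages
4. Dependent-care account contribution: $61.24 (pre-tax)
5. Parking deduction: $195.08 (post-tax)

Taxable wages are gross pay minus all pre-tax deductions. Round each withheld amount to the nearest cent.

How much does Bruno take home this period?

Dependent-care account contribution: $61.24
Taxable wages = $5305.27 − $61.24 = $5244.03
Federal tax withheld: $5244.03 × 0.1725 = $904.60
Medicare: $5305.27 × 0.0267 = $141.65
Parking deduction: $195.08
Union dues: $272.58
Total deductions = $61.24 + $904.60 + $141.65 + $195.08 + $272.58 = $1575.15
Net pay = $5305.27 − $1575.15 = $3730.12

$3730.12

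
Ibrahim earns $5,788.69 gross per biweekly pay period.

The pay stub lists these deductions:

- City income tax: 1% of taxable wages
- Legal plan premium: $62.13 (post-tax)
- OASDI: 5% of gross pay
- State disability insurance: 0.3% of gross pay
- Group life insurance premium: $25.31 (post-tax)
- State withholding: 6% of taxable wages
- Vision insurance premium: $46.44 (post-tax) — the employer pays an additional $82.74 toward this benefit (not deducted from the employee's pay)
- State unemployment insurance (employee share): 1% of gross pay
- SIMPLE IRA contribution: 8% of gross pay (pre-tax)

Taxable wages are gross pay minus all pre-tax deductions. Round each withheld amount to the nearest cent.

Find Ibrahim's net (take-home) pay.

$4,454.22

SIMPLE IRA contribution: $5,788.69 × 0.08 = $463.10
Taxable wages = $5,788.69 − $463.10 = $5,325.59
State withholding: $5,325.59 × 0.06 = $319.54
City income tax: $5,325.59 × 0.01 = $53.26
OASDI: $5,788.69 × 0.05 = $289.43
State disability insurance: $5,788.69 × 0.003 = $17.37
State unemployment insurance (employee share): $5,788.69 × 0.01 = $57.89
Vision insurance premium: $46.44
Legal plan premium: $62.13
Group life insurance premium: $25.31
(Employer's $82.74 toward vision insurance premium is not withheld from the employee.)
Total deductions = $463.10 + $319.54 + $53.26 + $289.43 + $17.37 + $57.89 + $46.44 + $62.13 + $25.31 = $1,334.47
Net pay = $5,788.69 − $1,334.47 = $4,454.22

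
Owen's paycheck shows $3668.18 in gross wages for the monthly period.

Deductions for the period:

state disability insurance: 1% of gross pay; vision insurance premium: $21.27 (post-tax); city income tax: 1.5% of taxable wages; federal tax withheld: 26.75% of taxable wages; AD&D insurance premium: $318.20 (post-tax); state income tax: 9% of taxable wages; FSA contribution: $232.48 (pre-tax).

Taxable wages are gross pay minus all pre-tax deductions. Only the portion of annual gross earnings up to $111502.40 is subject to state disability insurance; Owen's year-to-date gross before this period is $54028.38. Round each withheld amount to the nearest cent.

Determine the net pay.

FSA contribution: $232.48
Taxable wages = $3668.18 − $232.48 = $3435.70
City income tax: $3435.70 × 0.015 = $51.54
State income tax: $3435.70 × 0.09 = $309.21
Federal tax withheld: $3435.70 × 0.2675 = $919.05
State disability insurance: cap not yet reached, full $3668.18 is subject → $3668.18 × 0.01 = $36.68
AD&D insurance premium: $318.20
Vision insurance premium: $21.27
Total deductions = $232.48 + $51.54 + $309.21 + $919.05 + $36.68 + $318.20 + $21.27 = $1888.43
Net pay = $3668.18 − $1888.43 = $1779.75

$1779.75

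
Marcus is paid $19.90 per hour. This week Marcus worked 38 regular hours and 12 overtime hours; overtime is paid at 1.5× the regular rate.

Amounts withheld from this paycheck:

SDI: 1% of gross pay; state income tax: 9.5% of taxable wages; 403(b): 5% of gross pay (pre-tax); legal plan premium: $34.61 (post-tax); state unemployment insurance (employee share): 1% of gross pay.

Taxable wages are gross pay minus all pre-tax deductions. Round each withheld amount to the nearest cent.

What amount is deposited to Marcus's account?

$901.22

Regular pay: 38 × $19.90 = $756.20
Overtime pay: 12 × $19.90 × 1.5 = $358.20
Gross pay = $756.20 + $358.20 = $1,114.40
403(b): $1,114.40 × 0.05 = $55.72
Taxable wages = $1,114.40 − $55.72 = $1,058.68
State income tax: $1,058.68 × 0.095 = $100.57
State unemployment insurance (employee share): $1,114.40 × 0.01 = $11.14
SDI: $1,114.40 × 0.01 = $11.14
Legal plan premium: $34.61
Total deductions = $55.72 + $100.57 + $11.14 + $11.14 + $34.61 = $213.18
Net pay = $1,114.40 − $213.18 = $901.22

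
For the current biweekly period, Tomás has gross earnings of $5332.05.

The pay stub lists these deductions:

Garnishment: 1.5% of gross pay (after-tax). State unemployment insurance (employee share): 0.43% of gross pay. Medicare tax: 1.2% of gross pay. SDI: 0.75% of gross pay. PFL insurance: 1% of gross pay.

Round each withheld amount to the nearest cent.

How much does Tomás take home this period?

PFL insurance: $5332.05 × 0.01 = $53.32
SDI: $5332.05 × 0.0075 = $39.99
State unemployment insurance (employee share): $5332.05 × 0.0043 = $22.93
Medicare tax: $5332.05 × 0.012 = $63.98
Garnishment: $5332.05 × 0.015 = $79.98
Total deductions = $53.32 + $39.99 + $22.93 + $63.98 + $79.98 = $260.20
Net pay = $5332.05 − $260.20 = $5071.85

$5071.85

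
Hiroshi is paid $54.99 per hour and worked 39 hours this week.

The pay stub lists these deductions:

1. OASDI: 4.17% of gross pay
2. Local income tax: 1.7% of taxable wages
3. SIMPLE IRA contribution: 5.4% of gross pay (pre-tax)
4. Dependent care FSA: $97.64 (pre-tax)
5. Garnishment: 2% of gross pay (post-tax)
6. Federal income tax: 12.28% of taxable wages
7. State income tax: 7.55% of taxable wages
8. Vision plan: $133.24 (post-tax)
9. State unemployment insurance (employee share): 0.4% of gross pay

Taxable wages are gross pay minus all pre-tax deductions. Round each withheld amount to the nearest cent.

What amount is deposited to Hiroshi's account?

$1,241.24

Gross pay: 39 × $54.99 = $2,144.61
SIMPLE IRA contribution: $2,144.61 × 0.054 = $115.81
Dependent care FSA: $97.64
Pre-tax total = $115.81 + $97.64 = $213.45
Taxable wages = $2,144.61 − $213.45 = $1,931.16
Local income tax: $1,931.16 × 0.017 = $32.83
Federal income tax: $1,931.16 × 0.1228 = $237.15
State income tax: $1,931.16 × 0.0755 = $145.80
OASDI: $2,144.61 × 0.0417 = $89.43
State unemployment insurance (employee share): $2,144.61 × 0.004 = $8.58
Vision plan: $133.24
Garnishment: $2,144.61 × 0.02 = $42.89
Total deductions = $115.81 + $97.64 + $32.83 + $237.15 + $145.80 + $89.43 + $8.58 + $133.24 + $42.89 = $903.37
Net pay = $2,144.61 − $903.37 = $1,241.24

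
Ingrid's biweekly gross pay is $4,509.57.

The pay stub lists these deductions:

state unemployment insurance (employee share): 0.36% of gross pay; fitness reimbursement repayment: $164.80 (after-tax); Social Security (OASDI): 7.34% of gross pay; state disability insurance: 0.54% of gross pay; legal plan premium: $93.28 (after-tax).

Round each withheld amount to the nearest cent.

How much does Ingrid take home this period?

$3,879.91

Social Security (OASDI): $4,509.57 × 0.0734 = $331.00
State disability insurance: $4,509.57 × 0.0054 = $24.35
State unemployment insurance (employee share): $4,509.57 × 0.0036 = $16.23
Fitness reimbursement repayment: $164.80
Legal plan premium: $93.28
Total deductions = $331.00 + $24.35 + $16.23 + $164.80 + $93.28 = $629.66
Net pay = $4,509.57 − $629.66 = $3,879.91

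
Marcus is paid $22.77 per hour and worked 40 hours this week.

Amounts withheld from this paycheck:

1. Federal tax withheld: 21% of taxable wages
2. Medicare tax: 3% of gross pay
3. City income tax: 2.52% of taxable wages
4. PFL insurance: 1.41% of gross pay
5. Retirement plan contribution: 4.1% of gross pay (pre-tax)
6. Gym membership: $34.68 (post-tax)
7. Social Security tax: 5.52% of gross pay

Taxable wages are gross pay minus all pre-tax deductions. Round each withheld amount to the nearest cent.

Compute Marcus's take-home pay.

$542.90

Gross pay: 40 × $22.77 = $910.80
Retirement plan contribution: $910.80 × 0.041 = $37.34
Taxable wages = $910.80 − $37.34 = $873.46
Federal tax withheld: $873.46 × 0.21 = $183.43
City income tax: $873.46 × 0.0252 = $22.01
Medicare tax: $910.80 × 0.03 = $27.32
PFL insurance: $910.80 × 0.0141 = $12.84
Social Security tax: $910.80 × 0.0552 = $50.28
Gym membership: $34.68
Total deductions = $37.34 + $183.43 + $22.01 + $27.32 + $12.84 + $50.28 + $34.68 = $367.90
Net pay = $910.80 − $367.90 = $542.90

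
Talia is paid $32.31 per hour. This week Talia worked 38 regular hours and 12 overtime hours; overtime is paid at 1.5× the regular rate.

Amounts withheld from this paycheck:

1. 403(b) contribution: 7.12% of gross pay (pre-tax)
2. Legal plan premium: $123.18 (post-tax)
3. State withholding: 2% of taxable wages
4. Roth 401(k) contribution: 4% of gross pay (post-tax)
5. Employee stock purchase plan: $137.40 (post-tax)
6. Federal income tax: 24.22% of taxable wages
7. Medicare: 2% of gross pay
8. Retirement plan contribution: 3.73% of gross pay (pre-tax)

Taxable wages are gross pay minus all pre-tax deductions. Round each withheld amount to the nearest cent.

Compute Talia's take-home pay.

$820.96

Regular pay: 38 × $32.31 = $1227.78
Overtime pay: 12 × $32.31 × 1.5 = $581.58
Gross pay = $1227.78 + $581.58 = $1809.36
Retirement plan contribution: $1809.36 × 0.0373 = $67.49
403(b) contribution: $1809.36 × 0.0712 = $128.83
Pre-tax total = $67.49 + $128.83 = $196.32
Taxable wages = $1809.36 − $196.32 = $1613.04
Federal income tax: $1613.04 × 0.2422 = $390.68
State withholding: $1613.04 × 0.02 = $32.26
Medicare: $1809.36 × 0.02 = $36.19
Employee stock purchase plan: $137.40
Roth 401(k) contribution: $1809.36 × 0.04 = $72.37
Legal plan premium: $123.18
Total deductions = $67.49 + $128.83 + $390.68 + $32.26 + $36.19 + $137.40 + $72.37 + $123.18 = $988.40
Net pay = $1809.36 − $988.40 = $820.96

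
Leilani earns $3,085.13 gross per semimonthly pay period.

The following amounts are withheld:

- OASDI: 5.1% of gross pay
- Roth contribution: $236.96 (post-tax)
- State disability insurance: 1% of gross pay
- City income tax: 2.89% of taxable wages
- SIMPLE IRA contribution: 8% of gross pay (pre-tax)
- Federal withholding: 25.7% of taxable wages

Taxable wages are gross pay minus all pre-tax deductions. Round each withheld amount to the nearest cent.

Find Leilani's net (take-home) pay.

$1,601.69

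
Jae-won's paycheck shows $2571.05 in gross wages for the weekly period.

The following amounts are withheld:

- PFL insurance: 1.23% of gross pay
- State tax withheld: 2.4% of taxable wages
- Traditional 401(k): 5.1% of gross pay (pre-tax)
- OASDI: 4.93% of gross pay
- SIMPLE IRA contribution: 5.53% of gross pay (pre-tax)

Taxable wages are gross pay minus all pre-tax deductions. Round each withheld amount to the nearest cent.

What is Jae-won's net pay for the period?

$2084.23

Traditional 401(k): $2571.05 × 0.051 = $131.12
SIMPLE IRA contribution: $2571.05 × 0.0553 = $142.18
Pre-tax total = $131.12 + $142.18 = $273.30
Taxable wages = $2571.05 − $273.30 = $2297.75
State tax withheld: $2297.75 × 0.024 = $55.15
PFL insurance: $2571.05 × 0.0123 = $31.62
OASDI: $2571.05 × 0.0493 = $126.75
Total deductions = $131.12 + $142.18 + $55.15 + $31.62 + $126.75 = $486.82
Net pay = $2571.05 − $486.82 = $2084.23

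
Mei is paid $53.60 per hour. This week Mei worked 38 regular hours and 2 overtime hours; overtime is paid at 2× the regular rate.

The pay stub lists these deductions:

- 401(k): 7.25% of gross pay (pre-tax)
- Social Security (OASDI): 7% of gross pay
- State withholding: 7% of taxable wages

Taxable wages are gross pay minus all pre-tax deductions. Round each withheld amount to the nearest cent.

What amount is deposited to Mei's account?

$1784.25

Regular pay: 38 × $53.60 = $2036.80
Overtime pay: 2 × $53.60 × 2 = $214.40
Gross pay = $2036.80 + $214.40 = $2251.20
401(k): $2251.20 × 0.0725 = $163.21
Taxable wages = $2251.20 − $163.21 = $2087.99
State withholding: $2087.99 × 0.07 = $146.16
Social Security (OASDI): $2251.20 × 0.07 = $157.58
Total deductions = $163.21 + $146.16 + $157.58 = $466.95
Net pay = $2251.20 − $466.95 = $1784.25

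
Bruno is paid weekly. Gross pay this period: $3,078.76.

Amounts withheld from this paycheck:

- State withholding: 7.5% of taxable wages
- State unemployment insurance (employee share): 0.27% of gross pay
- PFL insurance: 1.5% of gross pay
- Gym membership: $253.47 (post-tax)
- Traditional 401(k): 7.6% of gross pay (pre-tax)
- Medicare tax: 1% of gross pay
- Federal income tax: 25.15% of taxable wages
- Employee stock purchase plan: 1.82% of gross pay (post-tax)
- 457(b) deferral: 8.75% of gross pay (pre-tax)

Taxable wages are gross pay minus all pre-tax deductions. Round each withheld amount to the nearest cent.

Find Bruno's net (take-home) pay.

$1,339.74

457(b) deferral: $3,078.76 × 0.0875 = $269.39
Traditional 401(k): $3,078.76 × 0.076 = $233.99
Pre-tax total = $269.39 + $233.99 = $503.38
Taxable wages = $3,078.76 − $503.38 = $2,575.38
State withholding: $2,575.38 × 0.075 = $193.15
Federal income tax: $2,575.38 × 0.2515 = $647.71
State unemployment insurance (employee share): $3,078.76 × 0.0027 = $8.31
PFL insurance: $3,078.76 × 0.015 = $46.18
Medicare tax: $3,078.76 × 0.01 = $30.79
Employee stock purchase plan: $3,078.76 × 0.0182 = $56.03
Gym membership: $253.47
Total deductions = $269.39 + $233.99 + $193.15 + $647.71 + $8.31 + $46.18 + $30.79 + $56.03 + $253.47 = $1,739.02
Net pay = $3,078.76 − $1,739.02 = $1,339.74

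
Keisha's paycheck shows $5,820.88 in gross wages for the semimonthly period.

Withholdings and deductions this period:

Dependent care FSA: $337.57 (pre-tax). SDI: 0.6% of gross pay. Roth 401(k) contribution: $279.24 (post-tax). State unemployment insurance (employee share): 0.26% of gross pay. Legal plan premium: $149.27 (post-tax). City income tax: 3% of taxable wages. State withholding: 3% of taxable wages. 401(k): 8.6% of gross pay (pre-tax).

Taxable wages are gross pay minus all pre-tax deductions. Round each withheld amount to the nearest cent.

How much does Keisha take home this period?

$4,205.18

Dependent care FSA: $337.57
401(k): $5,820.88 × 0.086 = $500.60
Pre-tax total = $337.57 + $500.60 = $838.17
Taxable wages = $5,820.88 − $838.17 = $4,982.71
City income tax: $4,982.71 × 0.03 = $149.48
State withholding: $4,982.71 × 0.03 = $149.48
SDI: $5,820.88 × 0.006 = $34.93
State unemployment insurance (employee share): $5,820.88 × 0.0026 = $15.13
Roth 401(k) contribution: $279.24
Legal plan premium: $149.27
Total deductions = $337.57 + $500.60 + $149.48 + $149.48 + $34.93 + $15.13 + $279.24 + $149.27 = $1,615.70
Net pay = $5,820.88 − $1,615.70 = $4,205.18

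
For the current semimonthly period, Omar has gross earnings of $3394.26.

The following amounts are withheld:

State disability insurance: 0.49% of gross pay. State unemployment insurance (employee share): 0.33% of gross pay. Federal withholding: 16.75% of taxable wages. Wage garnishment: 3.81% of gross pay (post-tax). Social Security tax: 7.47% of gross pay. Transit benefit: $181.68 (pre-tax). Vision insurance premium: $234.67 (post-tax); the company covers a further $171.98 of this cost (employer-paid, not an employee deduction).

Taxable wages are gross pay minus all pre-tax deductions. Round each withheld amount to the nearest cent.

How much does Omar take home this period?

Transit benefit: $181.68
Taxable wages = $3394.26 − $181.68 = $3212.58
Federal withholding: $3212.58 × 0.1675 = $538.11
State unemployment insurance (employee share): $3394.26 × 0.0033 = $11.20
Social Security tax: $3394.26 × 0.0747 = $253.55
State disability insurance: $3394.26 × 0.0049 = $16.63
Wage garnishment: $3394.26 × 0.0381 = $129.32
Vision insurance premium: $234.67
(Employer's $171.98 toward vision insurance premium is not withheld from the employee.)
Total deductions = $181.68 + $538.11 + $11.20 + $253.55 + $16.63 + $129.32 + $234.67 = $1365.16
Net pay = $3394.26 − $1365.16 = $2029.10

$2029.10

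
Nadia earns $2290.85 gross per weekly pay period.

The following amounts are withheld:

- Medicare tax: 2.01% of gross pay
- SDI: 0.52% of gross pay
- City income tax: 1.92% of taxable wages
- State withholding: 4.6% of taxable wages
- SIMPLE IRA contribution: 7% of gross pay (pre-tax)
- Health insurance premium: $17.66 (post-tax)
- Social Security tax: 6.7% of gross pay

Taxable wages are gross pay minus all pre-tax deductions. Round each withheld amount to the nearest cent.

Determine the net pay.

$1762.47

SIMPLE IRA contribution: $2290.85 × 0.07 = $160.36
Taxable wages = $2290.85 − $160.36 = $2130.49
City income tax: $2130.49 × 0.0192 = $40.91
State withholding: $2130.49 × 0.046 = $98.00
Social Security tax: $2290.85 × 0.067 = $153.49
SDI: $2290.85 × 0.0052 = $11.91
Medicare tax: $2290.85 × 0.0201 = $46.05
Health insurance premium: $17.66
Total deductions = $160.36 + $40.91 + $98.00 + $153.49 + $11.91 + $46.05 + $17.66 = $528.38
Net pay = $2290.85 − $528.38 = $1762.47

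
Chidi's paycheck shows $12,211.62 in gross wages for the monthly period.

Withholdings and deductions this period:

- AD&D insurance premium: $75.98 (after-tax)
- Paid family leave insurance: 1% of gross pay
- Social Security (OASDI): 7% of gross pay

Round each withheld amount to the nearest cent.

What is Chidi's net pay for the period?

$11,158.71

Paid family leave insurance: $12,211.62 × 0.01 = $122.12
Social Security (OASDI): $12,211.62 × 0.07 = $854.81
AD&D insurance premium: $75.98
Total deductions = $122.12 + $854.81 + $75.98 = $1,052.91
Net pay = $12,211.62 − $1,052.91 = $11,158.71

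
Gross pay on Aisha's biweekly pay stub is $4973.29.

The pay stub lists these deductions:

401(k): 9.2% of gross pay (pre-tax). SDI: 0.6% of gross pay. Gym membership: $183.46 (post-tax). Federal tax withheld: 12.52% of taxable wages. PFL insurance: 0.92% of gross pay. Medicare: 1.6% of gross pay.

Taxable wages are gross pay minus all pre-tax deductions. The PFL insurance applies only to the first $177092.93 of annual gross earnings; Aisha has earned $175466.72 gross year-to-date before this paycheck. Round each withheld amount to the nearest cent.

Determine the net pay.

401(k): $4973.29 × 0.092 = $457.54
Taxable wages = $4973.29 − $457.54 = $4515.75
Federal tax withheld: $4515.75 × 0.1252 = $565.37
SDI: $4973.29 × 0.006 = $29.84
PFL insurance: only $177092.93 − $175466.72 = $1626.21 of this check is subject → $1626.21 × 0.0092 = $14.96
Medicare: $4973.29 × 0.016 = $79.57
Gym membership: $183.46
Total deductions = $457.54 + $565.37 + $29.84 + $14.96 + $79.57 + $183.46 = $1330.74
Net pay = $4973.29 − $1330.74 = $3642.55

$3642.55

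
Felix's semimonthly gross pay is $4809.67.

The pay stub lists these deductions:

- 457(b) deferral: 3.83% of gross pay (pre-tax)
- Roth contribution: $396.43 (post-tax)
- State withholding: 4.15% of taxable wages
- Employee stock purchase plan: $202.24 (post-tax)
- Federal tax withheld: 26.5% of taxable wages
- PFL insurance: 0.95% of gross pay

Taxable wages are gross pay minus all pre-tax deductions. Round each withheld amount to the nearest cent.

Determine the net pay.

457(b) deferral: $4809.67 × 0.0383 = $184.21
Taxable wages = $4809.67 − $184.21 = $4625.46
State withholding: $4625.46 × 0.0415 = $191.96
Federal tax withheld: $4625.46 × 0.265 = $1225.75
PFL insurance: $4809.67 × 0.0095 = $45.69
Roth contribution: $396.43
Employee stock purchase plan: $202.24
Total deductions = $184.21 + $191.96 + $1225.75 + $45.69 + $396.43 + $202.24 = $2246.28
Net pay = $4809.67 − $2246.28 = $2563.39

$2563.39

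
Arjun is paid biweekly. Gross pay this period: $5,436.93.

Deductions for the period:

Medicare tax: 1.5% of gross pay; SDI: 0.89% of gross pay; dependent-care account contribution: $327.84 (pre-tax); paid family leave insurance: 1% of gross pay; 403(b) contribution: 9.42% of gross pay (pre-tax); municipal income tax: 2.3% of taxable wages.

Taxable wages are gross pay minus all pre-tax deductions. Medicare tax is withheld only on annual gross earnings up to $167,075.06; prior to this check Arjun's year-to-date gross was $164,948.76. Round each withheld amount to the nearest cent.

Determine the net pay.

$4,356.55

Dependent-care account contribution: $327.84
403(b) contribution: $5,436.93 × 0.0942 = $512.16
Pre-tax total = $327.84 + $512.16 = $840.00
Taxable wages = $5,436.93 − $840.00 = $4,596.93
Municipal income tax: $4,596.93 × 0.023 = $105.73
Medicare tax: only $167,075.06 − $164,948.76 = $2,126.30 of this check is subject → $2,126.30 × 0.015 = $31.89
Paid family leave insurance: $5,436.93 × 0.01 = $54.37
SDI: $5,436.93 × 0.0089 = $48.39
Total deductions = $327.84 + $512.16 + $105.73 + $31.89 + $54.37 + $48.39 = $1,080.38
Net pay = $5,436.93 − $1,080.38 = $4,356.55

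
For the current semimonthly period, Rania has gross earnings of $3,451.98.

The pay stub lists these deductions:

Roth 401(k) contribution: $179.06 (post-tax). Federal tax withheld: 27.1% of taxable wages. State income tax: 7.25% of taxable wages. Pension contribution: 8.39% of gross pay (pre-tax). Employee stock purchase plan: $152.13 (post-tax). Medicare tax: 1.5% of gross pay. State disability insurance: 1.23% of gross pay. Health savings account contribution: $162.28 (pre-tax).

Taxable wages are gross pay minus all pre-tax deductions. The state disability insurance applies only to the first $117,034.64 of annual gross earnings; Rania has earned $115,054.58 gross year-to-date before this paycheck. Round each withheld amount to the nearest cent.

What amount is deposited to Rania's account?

$1,562.23

Health savings account contribution: $162.28
Pension contribution: $3,451.98 × 0.0839 = $289.62
Pre-tax total = $162.28 + $289.62 = $451.90
Taxable wages = $3,451.98 − $451.90 = $3,000.08
State income tax: $3,000.08 × 0.0725 = $217.51
Federal tax withheld: $3,000.08 × 0.271 = $813.02
State disability insurance: only $117,034.64 − $115,054.58 = $1,980.06 of this check is subject → $1,980.06 × 0.0123 = $24.35
Medicare tax: $3,451.98 × 0.015 = $51.78
Employee stock purchase plan: $152.13
Roth 401(k) contribution: $179.06
Total deductions = $162.28 + $289.62 + $217.51 + $813.02 + $24.35 + $51.78 + $152.13 + $179.06 = $1,889.75
Net pay = $3,451.98 − $1,889.75 = $1,562.23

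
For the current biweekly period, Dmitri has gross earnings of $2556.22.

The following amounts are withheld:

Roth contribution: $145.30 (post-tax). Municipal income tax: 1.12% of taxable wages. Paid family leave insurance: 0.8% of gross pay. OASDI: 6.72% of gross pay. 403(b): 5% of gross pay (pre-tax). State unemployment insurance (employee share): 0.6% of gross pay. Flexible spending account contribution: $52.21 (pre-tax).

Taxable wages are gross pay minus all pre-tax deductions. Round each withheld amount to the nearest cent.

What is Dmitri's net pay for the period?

$1996.72

403(b): $2556.22 × 0.05 = $127.81
Flexible spending account contribution: $52.21
Pre-tax total = $127.81 + $52.21 = $180.02
Taxable wages = $2556.22 − $180.02 = $2376.20
Municipal income tax: $2376.20 × 0.0112 = $26.61
Paid family leave insurance: $2556.22 × 0.008 = $20.45
State unemployment insurance (employee share): $2556.22 × 0.006 = $15.34
OASDI: $2556.22 × 0.0672 = $171.78
Roth contribution: $145.30
Total deductions = $127.81 + $52.21 + $26.61 + $20.45 + $15.34 + $171.78 + $145.30 = $559.50
Net pay = $2556.22 − $559.50 = $1996.72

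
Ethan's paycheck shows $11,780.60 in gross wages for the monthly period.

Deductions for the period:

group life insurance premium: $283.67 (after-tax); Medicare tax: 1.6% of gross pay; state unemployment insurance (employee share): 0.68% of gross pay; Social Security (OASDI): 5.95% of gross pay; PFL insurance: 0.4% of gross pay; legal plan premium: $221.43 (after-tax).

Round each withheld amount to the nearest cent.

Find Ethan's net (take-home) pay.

PFL insurance: $11,780.60 × 0.004 = $47.12
Social Security (OASDI): $11,780.60 × 0.0595 = $700.95
State unemployment insurance (employee share): $11,780.60 × 0.0068 = $80.11
Medicare tax: $11,780.60 × 0.016 = $188.49
Group life insurance premium: $283.67
Legal plan premium: $221.43
Total deductions = $47.12 + $700.95 + $80.11 + $188.49 + $283.67 + $221.43 = $1,521.77
Net pay = $11,780.60 − $1,521.77 = $10,258.83

$10,258.83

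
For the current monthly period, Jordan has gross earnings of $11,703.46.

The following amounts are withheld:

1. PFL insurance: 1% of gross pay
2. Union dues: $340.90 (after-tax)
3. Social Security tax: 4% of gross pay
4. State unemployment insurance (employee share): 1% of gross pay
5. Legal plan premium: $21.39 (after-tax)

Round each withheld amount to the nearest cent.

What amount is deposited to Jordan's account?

PFL insurance: $11,703.46 × 0.01 = $117.03
State unemployment insurance (employee share): $11,703.46 × 0.01 = $117.03
Social Security tax: $11,703.46 × 0.04 = $468.14
Legal plan premium: $21.39
Union dues: $340.90
Total deductions = $117.03 + $117.03 + $468.14 + $21.39 + $340.90 = $1,064.49
Net pay = $11,703.46 − $1,064.49 = $10,638.97

$10,638.97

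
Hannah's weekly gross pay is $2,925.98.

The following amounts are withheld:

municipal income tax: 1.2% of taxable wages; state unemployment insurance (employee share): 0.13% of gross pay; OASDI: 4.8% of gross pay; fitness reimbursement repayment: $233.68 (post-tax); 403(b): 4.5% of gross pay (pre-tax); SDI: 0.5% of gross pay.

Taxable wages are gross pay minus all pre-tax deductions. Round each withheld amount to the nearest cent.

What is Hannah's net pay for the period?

$2,368.22

403(b): $2,925.98 × 0.045 = $131.67
Taxable wages = $2,925.98 − $131.67 = $2,794.31
Municipal income tax: $2,794.31 × 0.012 = $33.53
OASDI: $2,925.98 × 0.048 = $140.45
State unemployment insurance (employee share): $2,925.98 × 0.0013 = $3.80
SDI: $2,925.98 × 0.005 = $14.63
Fitness reimbursement repayment: $233.68
Total deductions = $131.67 + $33.53 + $140.45 + $3.80 + $14.63 + $233.68 = $557.76
Net pay = $2,925.98 − $557.76 = $2,368.22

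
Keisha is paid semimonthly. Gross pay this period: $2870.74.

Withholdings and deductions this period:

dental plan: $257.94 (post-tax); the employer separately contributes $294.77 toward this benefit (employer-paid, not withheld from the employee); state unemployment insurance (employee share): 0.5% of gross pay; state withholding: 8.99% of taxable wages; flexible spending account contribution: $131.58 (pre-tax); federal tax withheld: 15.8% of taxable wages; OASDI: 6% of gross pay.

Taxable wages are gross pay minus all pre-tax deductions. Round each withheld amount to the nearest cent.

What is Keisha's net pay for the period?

Flexible spending account contribution: $131.58
Taxable wages = $2870.74 − $131.58 = $2739.16
State withholding: $2739.16 × 0.0899 = $246.25
Federal tax withheld: $2739.16 × 0.158 = $432.79
State unemployment insurance (employee share): $2870.74 × 0.005 = $14.35
OASDI: $2870.74 × 0.06 = $172.24
Dental plan: $257.94
(Employer's $294.77 toward dental plan is not withheld from the employee.)
Total deductions = $131.58 + $246.25 + $432.79 + $14.35 + $172.24 + $257.94 = $1255.15
Net pay = $2870.74 − $1255.15 = $1615.59

$1615.59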